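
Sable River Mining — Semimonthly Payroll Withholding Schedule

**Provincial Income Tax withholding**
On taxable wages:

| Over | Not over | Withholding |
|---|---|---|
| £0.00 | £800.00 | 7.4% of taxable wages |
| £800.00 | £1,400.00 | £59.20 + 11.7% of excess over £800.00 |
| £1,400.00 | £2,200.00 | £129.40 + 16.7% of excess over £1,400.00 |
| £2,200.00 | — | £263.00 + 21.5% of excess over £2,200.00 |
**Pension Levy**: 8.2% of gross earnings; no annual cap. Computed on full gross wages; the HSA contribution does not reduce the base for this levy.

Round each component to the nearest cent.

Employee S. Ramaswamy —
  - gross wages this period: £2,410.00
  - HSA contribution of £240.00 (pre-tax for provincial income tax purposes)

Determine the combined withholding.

£455.61

Provincial Income Tax: taxable = £2,410.00 − £240.00 = £2,170.00
  £129.40 + 16.7% × (£2,170.00 − £1,400.00) = £129.40 + 16.7% × £770.00 = £257.99
Pension Levy: 8.2% × £2,410.00 = £197.62
Total: £257.99 + £197.62 = £455.61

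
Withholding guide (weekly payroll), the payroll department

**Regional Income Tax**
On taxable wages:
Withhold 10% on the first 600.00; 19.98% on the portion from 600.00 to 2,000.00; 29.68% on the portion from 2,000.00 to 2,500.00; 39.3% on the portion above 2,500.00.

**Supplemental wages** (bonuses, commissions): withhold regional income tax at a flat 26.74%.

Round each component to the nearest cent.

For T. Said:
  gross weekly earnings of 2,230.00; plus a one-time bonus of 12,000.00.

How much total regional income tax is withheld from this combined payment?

Regional Income Tax: taxable = 2,230.00
  339.72 + 29.68% × (2,230.00 − 2,000.00) = 339.72 + 29.68% × 230.00 = 407.98
Supplemental (26.74% flat on bonus): 26.74% × 12,000.00 = 3,208.80
Total regional income tax: 407.98 + 3,208.80 = 3,616.78

3,616.78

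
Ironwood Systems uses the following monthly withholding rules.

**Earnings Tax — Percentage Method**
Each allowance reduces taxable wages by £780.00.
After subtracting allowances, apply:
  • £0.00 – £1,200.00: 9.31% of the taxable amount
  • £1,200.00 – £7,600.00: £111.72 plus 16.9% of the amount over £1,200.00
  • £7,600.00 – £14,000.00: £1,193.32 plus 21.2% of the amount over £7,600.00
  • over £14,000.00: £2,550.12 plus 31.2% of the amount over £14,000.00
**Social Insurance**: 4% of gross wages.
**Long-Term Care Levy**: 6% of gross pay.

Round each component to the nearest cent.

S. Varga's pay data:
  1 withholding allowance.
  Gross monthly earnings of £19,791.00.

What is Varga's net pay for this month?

£13,698.35

Earnings Tax: taxable = £19,791.00 − 1×£780.00 = £19,011.00
  £2,550.12 + 31.2% × (£19,011.00 − £14,000.00) = £2,550.12 + 31.2% × £5,011.00 = £4,113.55
Social Insurance: 4% × £19,791.00 = £791.64
Long-Term Care Levy: 6% × £19,791.00 = £1,187.46
Total withheld: £4,113.55 + £791.64 + £1,187.46 = £6,092.65
Net pay: £19,791.00 − £6,092.65 = £13,698.35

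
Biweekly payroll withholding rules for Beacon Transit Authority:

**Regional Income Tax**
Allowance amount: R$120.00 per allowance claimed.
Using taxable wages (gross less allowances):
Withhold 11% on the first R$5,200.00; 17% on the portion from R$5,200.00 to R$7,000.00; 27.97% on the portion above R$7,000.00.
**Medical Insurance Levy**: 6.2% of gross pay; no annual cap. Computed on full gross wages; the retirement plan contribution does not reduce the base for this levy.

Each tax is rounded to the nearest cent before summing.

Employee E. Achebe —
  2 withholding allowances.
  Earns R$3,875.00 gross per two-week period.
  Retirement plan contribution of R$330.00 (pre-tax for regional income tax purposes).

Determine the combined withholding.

R$603.80

Regional Income Tax: taxable = R$3,875.00 − R$330.00 − 2×R$120.00 = R$3,305.00
  11% × R$3,305.00 = R$363.55
Medical Insurance Levy: 6.2% × R$3,875.00 = R$240.25
Total: R$363.55 + R$240.25 = R$603.80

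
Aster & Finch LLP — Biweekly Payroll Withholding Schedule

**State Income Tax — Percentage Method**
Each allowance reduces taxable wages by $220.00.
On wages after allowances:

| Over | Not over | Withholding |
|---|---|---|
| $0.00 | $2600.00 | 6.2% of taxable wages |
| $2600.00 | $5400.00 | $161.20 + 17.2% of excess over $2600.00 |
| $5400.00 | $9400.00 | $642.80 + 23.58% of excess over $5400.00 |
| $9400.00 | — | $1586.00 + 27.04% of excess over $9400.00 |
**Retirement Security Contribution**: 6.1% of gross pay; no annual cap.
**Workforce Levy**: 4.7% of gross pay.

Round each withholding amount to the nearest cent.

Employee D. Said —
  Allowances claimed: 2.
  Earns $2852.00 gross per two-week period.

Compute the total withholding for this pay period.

State Income Tax: taxable = $2852.00 − 2×$220.00 = $2412.00
  6.2% × $2412.00 = $149.54
Retirement Security Contribution: 6.1% × $2852.00 = $173.97
Workforce Levy: 4.7% × $2852.00 = $134.04
Total: $149.54 + $173.97 + $134.04 = $457.55

$457.55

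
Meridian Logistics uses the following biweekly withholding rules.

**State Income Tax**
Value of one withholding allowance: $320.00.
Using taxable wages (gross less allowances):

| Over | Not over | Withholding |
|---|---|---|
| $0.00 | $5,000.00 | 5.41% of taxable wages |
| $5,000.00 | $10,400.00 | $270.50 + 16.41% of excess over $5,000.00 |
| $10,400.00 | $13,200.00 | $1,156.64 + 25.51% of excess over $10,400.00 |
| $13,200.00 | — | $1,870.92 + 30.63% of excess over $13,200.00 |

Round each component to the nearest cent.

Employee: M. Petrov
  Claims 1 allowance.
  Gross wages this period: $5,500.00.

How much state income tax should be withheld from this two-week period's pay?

State Income Tax: taxable = $5,500.00 − 1×$320.00 = $5,180.00
  $270.50 + 16.41% × ($5,180.00 − $5,000.00) = $270.50 + 16.41% × $180.00 = $300.04

$300.04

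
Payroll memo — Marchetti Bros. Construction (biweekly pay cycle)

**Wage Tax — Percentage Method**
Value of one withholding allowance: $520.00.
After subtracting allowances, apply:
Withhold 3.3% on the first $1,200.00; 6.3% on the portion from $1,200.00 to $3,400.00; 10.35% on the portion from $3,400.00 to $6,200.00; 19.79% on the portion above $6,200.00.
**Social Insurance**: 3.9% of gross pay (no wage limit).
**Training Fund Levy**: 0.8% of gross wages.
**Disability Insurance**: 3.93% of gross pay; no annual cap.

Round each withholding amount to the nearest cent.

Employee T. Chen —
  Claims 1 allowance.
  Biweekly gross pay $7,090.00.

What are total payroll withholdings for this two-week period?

Wage Tax: taxable = $7,090.00 − 1×$520.00 = $6,570.00
  $468.00 + 19.79% × ($6,570.00 − $6,200.00) = $468.00 + 19.79% × $370.00 = $541.22
Social Insurance: 3.9% × $7,090.00 = $276.51
Training Fund Levy: 0.8% × $7,090.00 = $56.72
Disability Insurance: 3.93% × $7,090.00 = $278.64
Total: $541.22 + $276.51 + $56.72 + $278.64 = $1,153.09

$1,153.09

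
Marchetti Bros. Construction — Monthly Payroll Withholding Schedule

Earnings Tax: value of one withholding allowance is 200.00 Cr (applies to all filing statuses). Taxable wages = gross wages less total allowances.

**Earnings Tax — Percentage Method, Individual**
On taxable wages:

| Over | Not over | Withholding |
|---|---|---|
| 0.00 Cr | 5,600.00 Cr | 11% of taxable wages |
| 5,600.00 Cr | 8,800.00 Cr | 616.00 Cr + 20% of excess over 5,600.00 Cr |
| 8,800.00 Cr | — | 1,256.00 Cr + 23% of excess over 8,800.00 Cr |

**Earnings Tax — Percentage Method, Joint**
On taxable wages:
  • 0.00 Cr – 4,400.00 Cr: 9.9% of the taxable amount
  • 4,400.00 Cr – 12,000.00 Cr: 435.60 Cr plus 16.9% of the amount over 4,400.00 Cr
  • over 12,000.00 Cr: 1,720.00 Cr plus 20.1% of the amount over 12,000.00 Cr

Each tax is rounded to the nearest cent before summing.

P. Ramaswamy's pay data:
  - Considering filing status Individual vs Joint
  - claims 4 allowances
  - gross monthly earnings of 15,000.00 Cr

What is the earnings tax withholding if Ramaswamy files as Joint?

2,162.20 Cr

Earnings Tax (Joint): taxable = 15,000.00 Cr − 4×200.00 Cr = 14,200.00 Cr
  1,720.00 Cr + 20.1% × (14,200.00 Cr − 12,000.00 Cr) = 1,720.00 Cr + 20.1% × 2,200.00 Cr = 2,162.20 Cr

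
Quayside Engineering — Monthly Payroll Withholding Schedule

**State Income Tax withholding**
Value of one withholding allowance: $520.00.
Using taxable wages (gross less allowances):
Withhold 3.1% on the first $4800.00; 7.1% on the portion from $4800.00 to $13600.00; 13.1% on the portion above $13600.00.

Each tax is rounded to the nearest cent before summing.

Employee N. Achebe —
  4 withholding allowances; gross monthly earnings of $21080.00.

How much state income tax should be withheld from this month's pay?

$1481.00

State Income Tax: taxable = $21080.00 − 4×$520.00 = $19000.00
  $773.60 + 13.1% × ($19000.00 − $13600.00) = $773.60 + 13.1% × $5400.00 = $1481.00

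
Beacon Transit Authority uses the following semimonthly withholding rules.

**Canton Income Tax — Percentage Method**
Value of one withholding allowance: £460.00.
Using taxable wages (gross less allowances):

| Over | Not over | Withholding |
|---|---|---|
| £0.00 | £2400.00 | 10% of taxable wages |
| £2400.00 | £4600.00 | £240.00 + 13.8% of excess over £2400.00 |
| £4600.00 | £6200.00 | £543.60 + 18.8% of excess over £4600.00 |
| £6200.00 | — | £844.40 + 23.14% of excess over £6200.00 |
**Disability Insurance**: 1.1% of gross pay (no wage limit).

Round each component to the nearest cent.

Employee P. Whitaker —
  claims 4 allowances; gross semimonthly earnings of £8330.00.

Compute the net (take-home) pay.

£7326.86

Canton Income Tax: taxable = £8330.00 − 4×£460.00 = £6490.00
  £844.40 + 23.14% × (£6490.00 − £6200.00) = £844.40 + 23.14% × £290.00 = £911.51
Disability Insurance: 1.1% × £8330.00 = £91.63
Total withheld: £911.51 + £91.63 = £1003.14
Net pay: £8330.00 − £1003.14 = £7326.86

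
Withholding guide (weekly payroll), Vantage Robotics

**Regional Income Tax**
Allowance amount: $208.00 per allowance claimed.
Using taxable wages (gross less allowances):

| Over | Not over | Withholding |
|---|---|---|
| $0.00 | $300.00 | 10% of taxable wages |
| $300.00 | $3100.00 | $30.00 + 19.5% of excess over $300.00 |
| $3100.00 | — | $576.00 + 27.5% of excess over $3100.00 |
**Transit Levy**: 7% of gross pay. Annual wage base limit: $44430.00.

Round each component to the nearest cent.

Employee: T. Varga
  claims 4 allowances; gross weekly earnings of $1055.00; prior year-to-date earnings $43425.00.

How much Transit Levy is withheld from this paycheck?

$70.35

Transit Levy: cap $44430.00 − YTD $43425.00 = $1005.00 subject; 7% × $1005.00 = $70.35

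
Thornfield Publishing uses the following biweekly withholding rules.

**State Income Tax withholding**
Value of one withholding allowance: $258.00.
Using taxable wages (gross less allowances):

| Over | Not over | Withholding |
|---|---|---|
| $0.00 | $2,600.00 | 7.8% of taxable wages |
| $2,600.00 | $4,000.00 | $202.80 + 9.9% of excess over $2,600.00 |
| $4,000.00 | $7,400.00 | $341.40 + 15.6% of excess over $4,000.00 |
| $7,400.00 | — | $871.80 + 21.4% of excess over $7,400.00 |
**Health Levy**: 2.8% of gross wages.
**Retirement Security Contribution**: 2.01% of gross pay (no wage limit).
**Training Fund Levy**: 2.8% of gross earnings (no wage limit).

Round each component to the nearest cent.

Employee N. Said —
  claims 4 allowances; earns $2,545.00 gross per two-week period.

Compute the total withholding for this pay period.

State Income Tax: taxable = $2,545.00 − 4×$258.00 = $1,513.00
  7.8% × $1,513.00 = $118.01
Health Levy: 2.8% × $2,545.00 = $71.26
Retirement Security Contribution: 2.01% × $2,545.00 = $51.15
Training Fund Levy: 2.8% × $2,545.00 = $71.26
Total: $118.01 + $71.26 + $51.15 + $71.26 = $311.68

$311.68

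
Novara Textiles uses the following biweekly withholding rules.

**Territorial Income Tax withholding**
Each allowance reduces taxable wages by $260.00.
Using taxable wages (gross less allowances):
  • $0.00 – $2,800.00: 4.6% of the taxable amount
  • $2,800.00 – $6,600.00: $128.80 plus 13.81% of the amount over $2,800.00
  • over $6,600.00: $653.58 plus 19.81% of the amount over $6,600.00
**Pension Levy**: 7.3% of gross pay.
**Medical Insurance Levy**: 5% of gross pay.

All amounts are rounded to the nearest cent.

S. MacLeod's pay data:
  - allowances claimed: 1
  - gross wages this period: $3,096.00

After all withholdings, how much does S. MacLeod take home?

Territorial Income Tax: taxable = $3,096.00 − 1×$260.00 = $2,836.00
  $128.80 + 13.81% × ($2,836.00 − $2,800.00) = $128.80 + 13.81% × $36.00 = $133.77
Pension Levy: 7.3% × $3,096.00 = $226.01
Medical Insurance Levy: 5% × $3,096.00 = $154.80
Total withheld: $133.77 + $226.01 + $154.80 = $514.58
Net pay: $3,096.00 − $514.58 = $2,581.42

$2,581.42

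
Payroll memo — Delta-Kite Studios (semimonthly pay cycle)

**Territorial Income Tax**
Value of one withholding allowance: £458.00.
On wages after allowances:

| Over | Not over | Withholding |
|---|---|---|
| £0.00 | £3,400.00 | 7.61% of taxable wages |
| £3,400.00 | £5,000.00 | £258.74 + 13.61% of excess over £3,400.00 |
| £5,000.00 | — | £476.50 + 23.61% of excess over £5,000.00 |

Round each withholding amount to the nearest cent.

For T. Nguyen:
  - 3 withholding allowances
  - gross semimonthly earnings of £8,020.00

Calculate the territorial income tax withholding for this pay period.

Territorial Income Tax: taxable = £8,020.00 − 3×£458.00 = £6,646.00
  £476.50 + 23.61% × (£6,646.00 − £5,000.00) = £476.50 + 23.61% × £1,646.00 = £865.12

£865.12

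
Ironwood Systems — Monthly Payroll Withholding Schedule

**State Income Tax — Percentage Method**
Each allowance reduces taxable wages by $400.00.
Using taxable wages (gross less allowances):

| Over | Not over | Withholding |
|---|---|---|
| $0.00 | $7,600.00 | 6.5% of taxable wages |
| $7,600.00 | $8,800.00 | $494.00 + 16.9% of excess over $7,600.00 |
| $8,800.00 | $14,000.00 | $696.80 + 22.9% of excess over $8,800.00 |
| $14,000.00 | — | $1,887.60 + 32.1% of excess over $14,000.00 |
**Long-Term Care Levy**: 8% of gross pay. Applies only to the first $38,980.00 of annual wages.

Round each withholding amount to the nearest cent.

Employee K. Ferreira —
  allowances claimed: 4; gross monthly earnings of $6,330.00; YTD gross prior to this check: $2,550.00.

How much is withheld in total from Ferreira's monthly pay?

State Income Tax: taxable = $6,330.00 − 4×$400.00 = $4,730.00
  6.5% × $4,730.00 = $307.45
Long-Term Care Levy: 8% × $6,330.00 = $506.40
Total: $307.45 + $506.40 = $813.85

$813.85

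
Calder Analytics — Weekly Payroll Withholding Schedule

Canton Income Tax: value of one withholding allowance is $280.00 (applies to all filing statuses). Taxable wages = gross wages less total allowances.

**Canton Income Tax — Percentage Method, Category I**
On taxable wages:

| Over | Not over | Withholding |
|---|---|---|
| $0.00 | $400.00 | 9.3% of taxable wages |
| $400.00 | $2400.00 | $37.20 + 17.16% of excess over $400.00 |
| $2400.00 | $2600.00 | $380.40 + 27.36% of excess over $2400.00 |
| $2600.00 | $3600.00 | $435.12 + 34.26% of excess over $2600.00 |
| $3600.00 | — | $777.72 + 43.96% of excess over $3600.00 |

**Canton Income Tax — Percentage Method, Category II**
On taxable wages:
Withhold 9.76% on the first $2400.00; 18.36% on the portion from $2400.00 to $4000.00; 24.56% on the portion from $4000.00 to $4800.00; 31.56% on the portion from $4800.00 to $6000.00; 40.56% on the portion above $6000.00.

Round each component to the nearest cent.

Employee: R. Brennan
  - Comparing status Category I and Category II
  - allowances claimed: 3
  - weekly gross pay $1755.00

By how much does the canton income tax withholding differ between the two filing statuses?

$36.27

Canton Income Tax (Category I): taxable = $1755.00 − 3×$280.00 = $915.00
  $37.20 + 17.16% × ($915.00 − $400.00) = $37.20 + 17.16% × $515.00 = $125.57
Canton Income Tax (Category II): taxable = $1755.00 − 3×$280.00 = $915.00
  9.76% × $915.00 = $89.30
Difference: |$125.57 − $89.30| = $36.27 (higher under Category I)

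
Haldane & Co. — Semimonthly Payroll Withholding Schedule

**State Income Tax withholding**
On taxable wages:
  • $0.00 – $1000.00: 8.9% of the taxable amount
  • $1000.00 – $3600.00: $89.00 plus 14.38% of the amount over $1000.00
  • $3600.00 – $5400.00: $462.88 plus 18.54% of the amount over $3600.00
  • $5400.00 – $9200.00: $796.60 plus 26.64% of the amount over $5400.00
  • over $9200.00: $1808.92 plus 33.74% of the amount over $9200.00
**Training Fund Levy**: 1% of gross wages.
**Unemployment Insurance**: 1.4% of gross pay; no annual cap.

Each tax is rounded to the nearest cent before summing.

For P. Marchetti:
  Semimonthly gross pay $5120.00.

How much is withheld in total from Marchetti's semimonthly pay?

$867.57

State Income Tax: taxable = $5120.00
  $462.88 + 18.54% × ($5120.00 − $3600.00) = $462.88 + 18.54% × $1520.00 = $744.69
Training Fund Levy: 1% × $5120.00 = $51.20
Unemployment Insurance: 1.4% × $5120.00 = $71.68
Total: $744.69 + $51.20 + $71.68 = $867.57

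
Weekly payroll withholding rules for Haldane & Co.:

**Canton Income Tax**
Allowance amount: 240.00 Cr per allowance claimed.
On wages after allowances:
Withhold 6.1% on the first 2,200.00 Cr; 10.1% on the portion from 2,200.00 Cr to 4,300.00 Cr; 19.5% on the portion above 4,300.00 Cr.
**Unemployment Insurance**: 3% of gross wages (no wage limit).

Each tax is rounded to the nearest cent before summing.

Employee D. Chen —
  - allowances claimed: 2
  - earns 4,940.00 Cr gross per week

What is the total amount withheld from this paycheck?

525.70 Cr

Canton Income Tax: taxable = 4,940.00 Cr − 2×240.00 Cr = 4,460.00 Cr
  346.30 Cr + 19.5% × (4,460.00 Cr − 4,300.00 Cr) = 346.30 Cr + 19.5% × 160.00 Cr = 377.50 Cr
Unemployment Insurance: 3% × 4,940.00 Cr = 148.20 Cr
Total: 377.50 Cr + 148.20 Cr = 525.70 Cr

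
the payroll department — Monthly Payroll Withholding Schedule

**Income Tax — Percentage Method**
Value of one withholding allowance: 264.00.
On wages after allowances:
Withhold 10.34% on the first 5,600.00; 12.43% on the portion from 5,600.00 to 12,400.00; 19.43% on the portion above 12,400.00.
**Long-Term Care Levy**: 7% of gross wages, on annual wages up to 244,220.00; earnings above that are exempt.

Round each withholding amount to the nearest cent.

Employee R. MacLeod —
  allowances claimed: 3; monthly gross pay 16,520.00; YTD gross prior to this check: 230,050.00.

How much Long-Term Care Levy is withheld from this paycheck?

Long-Term Care Levy: cap 244,220.00 − YTD 230,050.00 = 14,170.00 subject; 7% × 14,170.00 = 991.90

991.90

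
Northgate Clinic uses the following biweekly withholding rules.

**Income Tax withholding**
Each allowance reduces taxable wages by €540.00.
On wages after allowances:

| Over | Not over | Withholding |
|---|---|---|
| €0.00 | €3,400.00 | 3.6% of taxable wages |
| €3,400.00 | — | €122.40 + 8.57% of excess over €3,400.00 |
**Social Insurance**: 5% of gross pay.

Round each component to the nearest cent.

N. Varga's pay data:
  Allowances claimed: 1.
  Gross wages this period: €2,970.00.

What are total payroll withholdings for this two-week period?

€235.98

Income Tax: taxable = €2,970.00 − 1×€540.00 = €2,430.00
  3.6% × €2,430.00 = €87.48
Social Insurance: 5% × €2,970.00 = €148.50
Total: €87.48 + €148.50 = €235.98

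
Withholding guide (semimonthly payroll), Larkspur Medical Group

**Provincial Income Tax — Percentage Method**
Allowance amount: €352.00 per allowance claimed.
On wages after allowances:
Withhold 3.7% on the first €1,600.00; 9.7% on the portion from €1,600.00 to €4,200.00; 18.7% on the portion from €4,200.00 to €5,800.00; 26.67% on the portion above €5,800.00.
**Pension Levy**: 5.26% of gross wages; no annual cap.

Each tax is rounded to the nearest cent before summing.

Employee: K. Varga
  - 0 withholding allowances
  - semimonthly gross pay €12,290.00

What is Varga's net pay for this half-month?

€9,302.07

Provincial Income Tax: taxable = €12,290.00
  €610.60 + 26.67% × (€12,290.00 − €5,800.00) = €610.60 + 26.67% × €6,490.00 = €2,341.48
Pension Levy: 5.26% × €12,290.00 = €646.45
Total withheld: €2,341.48 + €646.45 = €2,987.93
Net pay: €12,290.00 − €2,987.93 = €9,302.07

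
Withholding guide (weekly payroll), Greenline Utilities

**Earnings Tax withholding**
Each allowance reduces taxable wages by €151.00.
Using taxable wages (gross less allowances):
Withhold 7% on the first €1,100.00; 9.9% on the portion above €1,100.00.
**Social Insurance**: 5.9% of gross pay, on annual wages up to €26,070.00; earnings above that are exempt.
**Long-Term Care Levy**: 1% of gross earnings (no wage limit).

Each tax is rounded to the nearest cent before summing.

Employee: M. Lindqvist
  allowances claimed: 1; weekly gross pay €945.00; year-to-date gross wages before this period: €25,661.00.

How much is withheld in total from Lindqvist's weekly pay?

€89.16

Earnings Tax: taxable = €945.00 − 1×€151.00 = €794.00
  7% × €794.00 = €55.58
Social Insurance: cap €26,070.00 − YTD €25,661.00 = €409.00 subject; 5.9% × €409.00 = €24.13
Long-Term Care Levy: 1% × €945.00 = €9.45
Total: €55.58 + €24.13 + €9.45 = €89.16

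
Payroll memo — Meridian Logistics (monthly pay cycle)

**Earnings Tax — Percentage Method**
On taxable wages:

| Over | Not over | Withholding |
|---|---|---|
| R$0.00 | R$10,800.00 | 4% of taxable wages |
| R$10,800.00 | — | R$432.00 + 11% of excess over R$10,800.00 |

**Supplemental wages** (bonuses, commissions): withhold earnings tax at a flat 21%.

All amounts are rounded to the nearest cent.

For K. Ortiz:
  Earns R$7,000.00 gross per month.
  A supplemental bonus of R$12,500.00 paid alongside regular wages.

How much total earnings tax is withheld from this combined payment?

R$2,905.00

Earnings Tax: taxable = R$7,000.00
  4% × R$7,000.00 = R$280.00
Supplemental (21% flat on bonus): 21% × R$12,500.00 = R$2,625.00
Total earnings tax: R$280.00 + R$2,625.00 = R$2,905.00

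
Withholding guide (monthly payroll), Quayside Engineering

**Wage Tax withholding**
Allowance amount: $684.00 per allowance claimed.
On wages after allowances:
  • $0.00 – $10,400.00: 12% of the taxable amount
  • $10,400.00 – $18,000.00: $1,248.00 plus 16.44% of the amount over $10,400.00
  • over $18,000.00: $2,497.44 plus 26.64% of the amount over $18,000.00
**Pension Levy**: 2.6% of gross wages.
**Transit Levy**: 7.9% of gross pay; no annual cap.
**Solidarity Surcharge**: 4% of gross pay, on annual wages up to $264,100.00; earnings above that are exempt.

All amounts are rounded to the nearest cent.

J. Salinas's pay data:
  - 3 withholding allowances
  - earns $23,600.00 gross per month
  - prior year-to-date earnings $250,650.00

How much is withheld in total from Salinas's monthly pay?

Wage Tax: taxable = $23,600.00 − 3×$684.00 = $21,548.00
  $2,497.44 + 26.64% × ($21,548.00 − $18,000.00) = $2,497.44 + 26.64% × $3,548.00 = $3,442.63
Pension Levy: 2.6% × $23,600.00 = $613.60
Transit Levy: 7.9% × $23,600.00 = $1,864.40
Solidarity Surcharge: cap $264,100.00 − YTD $250,650.00 = $13,450.00 subject; 4% × $13,450.00 = $538.00
Total: $3,442.63 + $613.60 + $1,864.40 + $538.00 = $6,458.63

$6,458.63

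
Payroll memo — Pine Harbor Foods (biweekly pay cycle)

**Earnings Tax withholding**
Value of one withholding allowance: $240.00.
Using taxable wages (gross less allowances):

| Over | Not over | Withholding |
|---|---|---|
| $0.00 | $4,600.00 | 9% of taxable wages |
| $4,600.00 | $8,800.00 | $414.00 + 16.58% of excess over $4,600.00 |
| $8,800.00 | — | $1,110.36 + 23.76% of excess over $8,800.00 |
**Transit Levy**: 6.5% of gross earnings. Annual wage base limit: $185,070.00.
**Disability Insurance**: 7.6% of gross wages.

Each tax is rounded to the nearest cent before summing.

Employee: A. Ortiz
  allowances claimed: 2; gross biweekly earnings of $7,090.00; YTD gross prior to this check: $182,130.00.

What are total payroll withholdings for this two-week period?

Earnings Tax: taxable = $7,090.00 − 2×$240.00 = $6,610.00
  $414.00 + 16.58% × ($6,610.00 − $4,600.00) = $414.00 + 16.58% × $2,010.00 = $747.26
Transit Levy: cap $185,070.00 − YTD $182,130.00 = $2,940.00 subject; 6.5% × $2,940.00 = $191.10
Disability Insurance: 7.6% × $7,090.00 = $538.84
Total: $747.26 + $191.10 + $538.84 = $1,477.20

$1,477.20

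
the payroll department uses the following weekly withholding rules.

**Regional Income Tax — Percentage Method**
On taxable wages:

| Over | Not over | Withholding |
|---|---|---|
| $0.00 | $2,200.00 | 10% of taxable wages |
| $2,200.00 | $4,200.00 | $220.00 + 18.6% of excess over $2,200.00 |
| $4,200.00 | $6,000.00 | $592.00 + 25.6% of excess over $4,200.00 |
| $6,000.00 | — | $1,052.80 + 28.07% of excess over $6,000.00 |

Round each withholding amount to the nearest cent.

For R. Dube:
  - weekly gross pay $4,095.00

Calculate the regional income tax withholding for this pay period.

Regional Income Tax: taxable = $4,095.00
  $220.00 + 18.6% × ($4,095.00 − $2,200.00) = $220.00 + 18.6% × $1,895.00 = $572.47

$572.47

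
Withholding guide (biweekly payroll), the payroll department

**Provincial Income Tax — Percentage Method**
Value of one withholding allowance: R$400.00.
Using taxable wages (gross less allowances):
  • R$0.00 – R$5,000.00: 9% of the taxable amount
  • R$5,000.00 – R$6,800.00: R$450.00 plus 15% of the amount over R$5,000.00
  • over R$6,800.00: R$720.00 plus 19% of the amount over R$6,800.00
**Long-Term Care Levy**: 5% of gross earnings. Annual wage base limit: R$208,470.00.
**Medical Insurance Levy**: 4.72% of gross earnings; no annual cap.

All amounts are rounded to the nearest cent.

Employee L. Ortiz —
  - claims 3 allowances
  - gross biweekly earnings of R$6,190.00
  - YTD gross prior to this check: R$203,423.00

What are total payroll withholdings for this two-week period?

Provincial Income Tax: taxable = R$6,190.00 − 3×R$400.00 = R$4,990.00
  9% × R$4,990.00 = R$449.10
Long-Term Care Levy: cap R$208,470.00 − YTD R$203,423.00 = R$5,047.00 subject; 5% × R$5,047.00 = R$252.35
Medical Insurance Levy: 4.72% × R$6,190.00 = R$292.17
Total: R$449.10 + R$252.35 + R$292.17 = R$993.62

R$993.62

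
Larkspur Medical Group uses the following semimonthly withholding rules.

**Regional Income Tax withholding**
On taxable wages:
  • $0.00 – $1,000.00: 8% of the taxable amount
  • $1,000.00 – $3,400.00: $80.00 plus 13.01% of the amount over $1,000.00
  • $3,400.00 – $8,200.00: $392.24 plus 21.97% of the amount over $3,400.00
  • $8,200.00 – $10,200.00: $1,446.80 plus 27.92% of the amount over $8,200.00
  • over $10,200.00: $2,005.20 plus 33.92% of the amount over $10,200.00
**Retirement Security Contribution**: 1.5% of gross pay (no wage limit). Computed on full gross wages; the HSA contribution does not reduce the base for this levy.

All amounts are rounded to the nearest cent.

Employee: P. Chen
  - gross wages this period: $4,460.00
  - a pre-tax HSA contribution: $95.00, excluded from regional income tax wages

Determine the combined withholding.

$671.15

Regional Income Tax: taxable = $4,460.00 − $95.00 = $4,365.00
  $392.24 + 21.97% × ($4,365.00 − $3,400.00) = $392.24 + 21.97% × $965.00 = $604.25
Retirement Security Contribution: 1.5% × $4,460.00 = $66.90
Total: $604.25 + $66.90 = $671.15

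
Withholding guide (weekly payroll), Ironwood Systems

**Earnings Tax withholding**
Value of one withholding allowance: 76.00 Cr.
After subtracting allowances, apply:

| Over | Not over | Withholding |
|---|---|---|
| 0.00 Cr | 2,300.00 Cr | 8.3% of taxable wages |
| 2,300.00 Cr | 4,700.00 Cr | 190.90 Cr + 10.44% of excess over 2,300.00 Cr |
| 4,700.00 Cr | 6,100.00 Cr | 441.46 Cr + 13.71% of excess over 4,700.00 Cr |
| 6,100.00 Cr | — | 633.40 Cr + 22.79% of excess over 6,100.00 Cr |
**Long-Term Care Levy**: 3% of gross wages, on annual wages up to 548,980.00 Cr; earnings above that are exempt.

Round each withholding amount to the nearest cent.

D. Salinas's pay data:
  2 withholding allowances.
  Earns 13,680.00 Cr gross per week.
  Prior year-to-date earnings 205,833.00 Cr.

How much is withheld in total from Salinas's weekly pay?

Earnings Tax: taxable = 13,680.00 Cr − 2×76.00 Cr = 13,528.00 Cr
  633.40 Cr + 22.79% × (13,528.00 Cr − 6,100.00 Cr) = 633.40 Cr + 22.79% × 7,428.00 Cr = 2,326.24 Cr
Long-Term Care Levy: 3% × 13,680.00 Cr = 410.40 Cr
Total: 2,326.24 Cr + 410.40 Cr = 2,736.64 Cr

2,736.64 Cr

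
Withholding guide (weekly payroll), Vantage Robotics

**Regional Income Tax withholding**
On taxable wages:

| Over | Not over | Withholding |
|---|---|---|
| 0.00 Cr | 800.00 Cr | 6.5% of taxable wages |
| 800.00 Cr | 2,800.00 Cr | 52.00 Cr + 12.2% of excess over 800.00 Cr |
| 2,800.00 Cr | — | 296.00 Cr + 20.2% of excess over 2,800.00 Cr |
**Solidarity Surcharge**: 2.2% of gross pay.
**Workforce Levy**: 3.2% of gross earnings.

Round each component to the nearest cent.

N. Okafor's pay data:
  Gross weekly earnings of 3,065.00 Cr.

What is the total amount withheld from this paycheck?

515.04 Cr

Regional Income Tax: taxable = 3,065.00 Cr
  296.00 Cr + 20.2% × (3,065.00 Cr − 2,800.00 Cr) = 296.00 Cr + 20.2% × 265.00 Cr = 349.53 Cr
Solidarity Surcharge: 2.2% × 3,065.00 Cr = 67.43 Cr
Workforce Levy: 3.2% × 3,065.00 Cr = 98.08 Cr
Total: 349.53 Cr + 67.43 Cr + 98.08 Cr = 515.04 Cr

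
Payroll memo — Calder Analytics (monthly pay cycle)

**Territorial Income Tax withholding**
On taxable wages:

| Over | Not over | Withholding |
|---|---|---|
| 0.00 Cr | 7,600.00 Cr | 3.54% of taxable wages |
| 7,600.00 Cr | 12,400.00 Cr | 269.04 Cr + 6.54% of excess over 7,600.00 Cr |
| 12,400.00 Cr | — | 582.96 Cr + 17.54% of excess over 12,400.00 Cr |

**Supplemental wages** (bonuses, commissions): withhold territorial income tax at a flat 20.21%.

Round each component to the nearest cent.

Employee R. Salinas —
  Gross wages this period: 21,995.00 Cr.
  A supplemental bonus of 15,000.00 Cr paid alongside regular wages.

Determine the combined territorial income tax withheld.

5,297.42 Cr

Territorial Income Tax: taxable = 21,995.00 Cr
  582.96 Cr + 17.54% × (21,995.00 Cr − 12,400.00 Cr) = 582.96 Cr + 17.54% × 9,595.00 Cr = 2,265.92 Cr
Supplemental (20.21% flat on bonus): 20.21% × 15,000.00 Cr = 3,031.50 Cr
Total territorial income tax: 2,265.92 Cr + 3,031.50 Cr = 5,297.42 Cr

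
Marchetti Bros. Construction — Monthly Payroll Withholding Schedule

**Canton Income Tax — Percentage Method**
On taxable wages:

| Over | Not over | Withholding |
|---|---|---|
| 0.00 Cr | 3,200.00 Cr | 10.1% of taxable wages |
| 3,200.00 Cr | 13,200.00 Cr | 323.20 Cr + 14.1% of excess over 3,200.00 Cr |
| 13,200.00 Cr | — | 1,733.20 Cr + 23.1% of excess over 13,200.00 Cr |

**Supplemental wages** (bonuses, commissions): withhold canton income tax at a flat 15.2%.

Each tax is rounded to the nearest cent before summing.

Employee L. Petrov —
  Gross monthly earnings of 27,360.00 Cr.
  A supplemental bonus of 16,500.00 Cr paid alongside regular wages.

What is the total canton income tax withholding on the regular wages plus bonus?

Canton Income Tax: taxable = 27,360.00 Cr
  1,733.20 Cr + 23.1% × (27,360.00 Cr − 13,200.00 Cr) = 1,733.20 Cr + 23.1% × 14,160.00 Cr = 5,004.16 Cr
Supplemental (15.2% flat on bonus): 15.2% × 16,500.00 Cr = 2,508.00 Cr
Total canton income tax: 5,004.16 Cr + 2,508.00 Cr = 7,512.16 Cr

7,512.16 Cr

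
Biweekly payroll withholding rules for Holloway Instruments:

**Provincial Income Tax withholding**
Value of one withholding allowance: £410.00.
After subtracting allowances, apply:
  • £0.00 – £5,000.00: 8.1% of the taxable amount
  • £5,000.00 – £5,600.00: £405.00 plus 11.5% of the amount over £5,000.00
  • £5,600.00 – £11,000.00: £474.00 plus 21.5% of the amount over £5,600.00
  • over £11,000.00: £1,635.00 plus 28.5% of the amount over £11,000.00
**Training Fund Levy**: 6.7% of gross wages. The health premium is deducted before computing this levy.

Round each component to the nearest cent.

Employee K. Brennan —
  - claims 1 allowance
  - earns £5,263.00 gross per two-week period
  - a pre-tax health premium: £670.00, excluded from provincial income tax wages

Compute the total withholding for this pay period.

£646.55

Provincial Income Tax: taxable = £5,263.00 − £670.00 − 1×£410.00 = £4,183.00
  8.1% × £4,183.00 = £338.82
Training Fund Levy: 6.7% × £4,593.00 = £307.73
Total: £338.82 + £307.73 = £646.55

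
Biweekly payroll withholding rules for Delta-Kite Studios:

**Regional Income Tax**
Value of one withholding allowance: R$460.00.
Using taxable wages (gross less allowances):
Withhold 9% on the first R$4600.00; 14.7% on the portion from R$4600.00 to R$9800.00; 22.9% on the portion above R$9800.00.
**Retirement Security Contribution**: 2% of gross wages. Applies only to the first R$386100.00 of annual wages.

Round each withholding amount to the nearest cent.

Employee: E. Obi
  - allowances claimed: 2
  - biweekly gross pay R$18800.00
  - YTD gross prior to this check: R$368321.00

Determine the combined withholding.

Regional Income Tax: taxable = R$18800.00 − 2×R$460.00 = R$17880.00
  R$1178.40 + 22.9% × (R$17880.00 − R$9800.00) = R$1178.40 + 22.9% × R$8080.00 = R$3028.72
Retirement Security Contribution: cap R$386100.00 − YTD R$368321.00 = R$17779.00 subject; 2% × R$17779.00 = R$355.58
Total: R$3028.72 + R$355.58 = R$3384.30

R$3384.30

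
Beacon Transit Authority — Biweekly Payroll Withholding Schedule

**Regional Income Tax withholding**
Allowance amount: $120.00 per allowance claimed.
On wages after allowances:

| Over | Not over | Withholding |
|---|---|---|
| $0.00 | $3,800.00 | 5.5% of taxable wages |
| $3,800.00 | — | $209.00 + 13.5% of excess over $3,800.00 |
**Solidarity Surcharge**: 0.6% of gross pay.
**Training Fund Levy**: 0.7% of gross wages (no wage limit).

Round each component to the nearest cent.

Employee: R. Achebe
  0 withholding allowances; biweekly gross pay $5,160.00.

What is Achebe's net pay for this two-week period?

Regional Income Tax: taxable = $5,160.00
  $209.00 + 13.5% × ($5,160.00 − $3,800.00) = $209.00 + 13.5% × $1,360.00 = $392.60
Solidarity Surcharge: 0.6% × $5,160.00 = $30.96
Training Fund Levy: 0.7% × $5,160.00 = $36.12
Total withheld: $392.60 + $30.96 + $36.12 = $459.68
Net pay: $5,160.00 − $459.68 = $4,700.32

$4,700.32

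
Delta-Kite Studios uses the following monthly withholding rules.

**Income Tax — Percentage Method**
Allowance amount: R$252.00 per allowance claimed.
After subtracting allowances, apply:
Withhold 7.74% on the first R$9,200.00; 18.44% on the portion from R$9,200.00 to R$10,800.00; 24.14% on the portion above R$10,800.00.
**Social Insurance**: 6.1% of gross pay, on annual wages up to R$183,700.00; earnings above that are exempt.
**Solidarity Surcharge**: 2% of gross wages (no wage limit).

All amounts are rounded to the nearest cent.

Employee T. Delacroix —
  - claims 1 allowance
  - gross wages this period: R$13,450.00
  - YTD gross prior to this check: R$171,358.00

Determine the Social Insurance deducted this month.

R$752.86

Social Insurance: cap R$183,700.00 − YTD R$171,358.00 = R$12,342.00 subject; 6.1% × R$12,342.00 = R$752.86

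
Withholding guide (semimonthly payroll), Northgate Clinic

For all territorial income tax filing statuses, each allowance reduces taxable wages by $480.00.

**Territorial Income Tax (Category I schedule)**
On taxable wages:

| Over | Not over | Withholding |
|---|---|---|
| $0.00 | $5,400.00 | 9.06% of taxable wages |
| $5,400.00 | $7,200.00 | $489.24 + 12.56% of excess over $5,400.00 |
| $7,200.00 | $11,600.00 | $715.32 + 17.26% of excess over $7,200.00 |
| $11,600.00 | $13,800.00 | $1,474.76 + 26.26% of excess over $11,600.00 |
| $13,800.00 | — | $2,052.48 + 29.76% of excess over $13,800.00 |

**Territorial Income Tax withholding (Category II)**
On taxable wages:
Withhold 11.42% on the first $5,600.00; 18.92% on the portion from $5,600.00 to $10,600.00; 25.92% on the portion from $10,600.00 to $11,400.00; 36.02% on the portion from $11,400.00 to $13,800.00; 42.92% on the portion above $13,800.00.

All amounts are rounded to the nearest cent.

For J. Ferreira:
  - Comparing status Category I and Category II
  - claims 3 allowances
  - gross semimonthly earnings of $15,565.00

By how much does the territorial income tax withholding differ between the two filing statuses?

Territorial Income Tax (Category I): taxable = $15,565.00 − 3×$480.00 = $14,125.00
  $2,052.48 + 29.76% × ($14,125.00 − $13,800.00) = $2,052.48 + 29.76% × $325.00 = $2,149.20
Territorial Income Tax (Category II): taxable = $15,565.00 − 3×$480.00 = $14,125.00
  $2,657.36 + 42.92% × ($14,125.00 − $13,800.00) = $2,657.36 + 42.92% × $325.00 = $2,796.85
Difference: |$2,149.20 − $2,796.85| = $647.65 (higher under Category II)

$647.65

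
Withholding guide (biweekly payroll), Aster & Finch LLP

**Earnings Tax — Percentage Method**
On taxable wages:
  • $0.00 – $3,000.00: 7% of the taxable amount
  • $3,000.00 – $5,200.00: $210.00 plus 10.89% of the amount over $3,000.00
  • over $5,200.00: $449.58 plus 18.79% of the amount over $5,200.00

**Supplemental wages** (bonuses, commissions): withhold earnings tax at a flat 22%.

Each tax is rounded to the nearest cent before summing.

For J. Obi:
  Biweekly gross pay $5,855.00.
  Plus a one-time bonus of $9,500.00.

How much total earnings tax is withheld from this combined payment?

Earnings Tax: taxable = $5,855.00
  $449.58 + 18.79% × ($5,855.00 − $5,200.00) = $449.58 + 18.79% × $655.00 = $572.65
Supplemental (22% flat on bonus): 22% × $9,500.00 = $2,090.00
Total earnings tax: $572.65 + $2,090.00 = $2,662.65

$2,662.65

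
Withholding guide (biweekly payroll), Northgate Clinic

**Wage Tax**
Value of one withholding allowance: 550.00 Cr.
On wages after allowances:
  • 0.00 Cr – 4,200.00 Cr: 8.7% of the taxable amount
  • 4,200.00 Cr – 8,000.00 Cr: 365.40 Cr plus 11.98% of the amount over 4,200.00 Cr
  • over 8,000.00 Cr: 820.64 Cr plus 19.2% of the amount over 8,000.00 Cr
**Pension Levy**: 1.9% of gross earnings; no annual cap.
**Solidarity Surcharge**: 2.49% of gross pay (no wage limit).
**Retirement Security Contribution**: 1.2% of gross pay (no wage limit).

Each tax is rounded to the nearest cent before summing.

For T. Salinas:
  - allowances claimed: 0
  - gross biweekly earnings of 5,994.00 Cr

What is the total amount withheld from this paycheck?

Wage Tax: taxable = 5,994.00 Cr
  365.40 Cr + 11.98% × (5,994.00 Cr − 4,200.00 Cr) = 365.40 Cr + 11.98% × 1,794.00 Cr = 580.32 Cr
Pension Levy: 1.9% × 5,994.00 Cr = 113.89 Cr
Solidarity Surcharge: 2.49% × 5,994.00 Cr = 149.25 Cr
Retirement Security Contribution: 1.2% × 5,994.00 Cr = 71.93 Cr
Total: 580.32 Cr + 113.89 Cr + 149.25 Cr + 71.93 Cr = 915.39 Cr

915.39 Cr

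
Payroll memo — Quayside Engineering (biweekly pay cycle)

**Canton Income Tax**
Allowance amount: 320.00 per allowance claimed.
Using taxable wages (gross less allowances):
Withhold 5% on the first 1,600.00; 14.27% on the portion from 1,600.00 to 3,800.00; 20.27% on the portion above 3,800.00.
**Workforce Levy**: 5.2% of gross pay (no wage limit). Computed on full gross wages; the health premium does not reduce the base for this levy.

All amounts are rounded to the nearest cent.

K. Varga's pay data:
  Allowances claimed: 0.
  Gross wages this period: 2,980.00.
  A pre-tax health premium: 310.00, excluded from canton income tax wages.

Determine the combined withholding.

387.65

Canton Income Tax: taxable = 2,980.00 − 310.00 = 2,670.00
  80.00 + 14.27% × (2,670.00 − 1,600.00) = 80.00 + 14.27% × 1,070.00 = 232.69
Workforce Levy: 5.2% × 2,980.00 = 154.96
Total: 232.69 + 154.96 = 387.65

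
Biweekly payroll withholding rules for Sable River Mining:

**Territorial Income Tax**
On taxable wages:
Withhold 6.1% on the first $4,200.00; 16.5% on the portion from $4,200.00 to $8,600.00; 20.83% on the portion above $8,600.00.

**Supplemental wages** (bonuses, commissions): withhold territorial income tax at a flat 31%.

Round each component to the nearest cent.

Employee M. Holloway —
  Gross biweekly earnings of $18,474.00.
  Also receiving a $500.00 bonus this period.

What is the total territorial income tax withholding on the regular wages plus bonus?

$3,193.95

Territorial Income Tax: taxable = $18,474.00
  $982.20 + 20.83% × ($18,474.00 − $8,600.00) = $982.20 + 20.83% × $9,874.00 = $3,038.95
Supplemental (31% flat on bonus): 31% × $500.00 = $155.00
Total territorial income tax: $3,038.95 + $155.00 = $3,193.95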